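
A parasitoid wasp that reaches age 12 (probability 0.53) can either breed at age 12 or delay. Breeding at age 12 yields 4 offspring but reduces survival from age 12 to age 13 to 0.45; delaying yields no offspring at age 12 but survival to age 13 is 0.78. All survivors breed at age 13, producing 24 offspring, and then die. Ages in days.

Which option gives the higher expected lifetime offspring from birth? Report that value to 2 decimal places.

breed at age 12: R₀ = 0.53 × (4 + 0.45 × 24) = 0.53 × 14.8000 = 7.8440
delay to age 13: R₀ = 0.53 × (0.78 × 24) = 0.53 × 18.7200 = 9.9216
Higher: delay to age 13 (9.9216).

9.92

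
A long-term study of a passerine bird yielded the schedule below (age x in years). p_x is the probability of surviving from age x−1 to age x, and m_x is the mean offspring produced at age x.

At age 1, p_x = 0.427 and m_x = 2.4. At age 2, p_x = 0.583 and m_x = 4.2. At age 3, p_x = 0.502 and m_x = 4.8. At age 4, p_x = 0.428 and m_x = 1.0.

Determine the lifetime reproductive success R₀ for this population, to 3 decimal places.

2.724

Survivorship from birth: l_x = p_1·p_2·…·p_x.
  l_1 = 0.42700
  l_2 = 0.24894
  l_3 = 0.12497
  l_4 = 0.05349
R₀ = Σ l_x m_x:
  age 1: 0.42700 × 2.4 = 1.0248
  age 2: 0.24894 × 4.2 = 1.0455
  age 3: 0.12497 × 4.8 = 0.5999
  age 4: 0.05349 × 1.0 = 0.0535
R₀ = 1.0248 + 1.0455 + 0.5999 + 0.0535 = 2.7237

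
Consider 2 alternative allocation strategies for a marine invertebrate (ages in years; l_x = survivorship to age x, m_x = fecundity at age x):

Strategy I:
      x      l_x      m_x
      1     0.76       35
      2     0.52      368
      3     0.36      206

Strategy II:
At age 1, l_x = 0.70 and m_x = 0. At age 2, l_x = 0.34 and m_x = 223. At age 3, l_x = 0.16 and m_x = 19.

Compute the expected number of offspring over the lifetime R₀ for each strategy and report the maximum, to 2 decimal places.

292.12

Strategy I: R₀ = 0.76×35 + 0.52×368 + 0.36×206 = 292.1200
Strategy II: R₀ = 0.70×0 + 0.34×223 + 0.16×19 = 78.8600
Highest R₀: strategy I with 292.1200.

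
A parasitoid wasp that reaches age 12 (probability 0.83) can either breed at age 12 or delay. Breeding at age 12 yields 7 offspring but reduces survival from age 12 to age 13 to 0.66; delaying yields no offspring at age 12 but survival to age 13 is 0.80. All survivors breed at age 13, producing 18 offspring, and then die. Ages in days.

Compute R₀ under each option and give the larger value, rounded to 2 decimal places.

15.67

breed at age 12: R₀ = 0.83 × (7 + 0.66 × 18) = 0.83 × 18.8800 = 15.6704
delay to age 13: R₀ = 0.83 × (0.80 × 18) = 0.83 × 14.4000 = 11.9520
Higher: breed at age 12 (15.6704).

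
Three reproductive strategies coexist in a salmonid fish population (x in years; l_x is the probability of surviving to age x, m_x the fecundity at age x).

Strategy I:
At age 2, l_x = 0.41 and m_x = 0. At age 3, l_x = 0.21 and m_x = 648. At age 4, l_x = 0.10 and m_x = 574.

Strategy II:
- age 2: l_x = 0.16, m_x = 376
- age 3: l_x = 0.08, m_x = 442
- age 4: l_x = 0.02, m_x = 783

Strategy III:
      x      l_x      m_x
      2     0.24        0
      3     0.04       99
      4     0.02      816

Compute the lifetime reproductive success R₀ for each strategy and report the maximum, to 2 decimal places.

193.48

Strategy I: R₀ = 0.41×0 + 0.21×648 + 0.10×574 = 193.4800
Strategy II: R₀ = 0.16×376 + 0.08×442 + 0.02×783 = 111.1800
Strategy III: R₀ = 0.24×0 + 0.04×99 + 0.02×816 = 20.2800
Highest R₀: strategy I with 193.4800.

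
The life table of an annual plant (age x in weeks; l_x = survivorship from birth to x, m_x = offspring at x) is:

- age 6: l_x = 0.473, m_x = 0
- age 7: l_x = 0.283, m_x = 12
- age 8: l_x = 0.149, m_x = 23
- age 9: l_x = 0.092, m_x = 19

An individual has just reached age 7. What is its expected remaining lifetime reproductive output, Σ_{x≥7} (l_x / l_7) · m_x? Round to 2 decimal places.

l_7 = 0.283. Conditional survival from age 7 to x is l_x / l_7.
  x=7: (0.283/0.283) × 12 = 12.0000
  x=8: (0.149/0.283) × 23 = 12.1095
  x=9: (0.092/0.283) × 19 = 6.1767
Sum = 12.0000 + 12.1095 + 6.1767 = 30.2862

30.29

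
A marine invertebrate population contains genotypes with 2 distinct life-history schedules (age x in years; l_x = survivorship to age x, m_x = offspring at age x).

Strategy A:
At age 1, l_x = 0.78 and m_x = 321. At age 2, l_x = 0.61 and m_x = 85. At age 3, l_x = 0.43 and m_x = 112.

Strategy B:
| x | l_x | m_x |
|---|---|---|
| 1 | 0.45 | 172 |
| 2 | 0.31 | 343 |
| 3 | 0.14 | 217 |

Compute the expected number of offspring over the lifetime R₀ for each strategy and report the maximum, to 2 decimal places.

Strategy A: R₀ = 0.78×321 + 0.61×85 + 0.43×112 = 350.3900
Strategy B: R₀ = 0.45×172 + 0.31×343 + 0.14×217 = 214.1100
Highest R₀: strategy A with 350.3900.

350.39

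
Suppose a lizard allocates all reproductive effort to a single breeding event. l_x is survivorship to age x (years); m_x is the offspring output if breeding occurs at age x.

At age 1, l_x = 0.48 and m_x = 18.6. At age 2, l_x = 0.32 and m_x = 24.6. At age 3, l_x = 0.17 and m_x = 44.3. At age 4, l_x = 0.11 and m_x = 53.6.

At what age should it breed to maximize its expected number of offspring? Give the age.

1

Expected offspring if breeding at age x = l_x × m_x:
  age 1: 0.48 × 18.6 = 8.928
  age 2: 0.32 × 24.6 = 7.872
  age 3: 0.17 × 44.3 = 7.531
  age 4: 0.11 × 53.6 = 5.896
Maximum at age 1 (8.928).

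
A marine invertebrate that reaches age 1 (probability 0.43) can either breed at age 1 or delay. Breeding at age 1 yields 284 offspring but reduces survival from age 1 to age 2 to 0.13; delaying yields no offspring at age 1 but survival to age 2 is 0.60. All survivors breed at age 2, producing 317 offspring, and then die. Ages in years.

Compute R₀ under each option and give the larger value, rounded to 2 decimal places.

139.84

breed at age 1: R₀ = 0.43 × (284 + 0.13 × 317) = 0.43 × 325.2100 = 139.8403
delay to age 2: R₀ = 0.43 × (0.60 × 317) = 0.43 × 190.2000 = 81.7860
Higher: breed at age 1 (139.8403).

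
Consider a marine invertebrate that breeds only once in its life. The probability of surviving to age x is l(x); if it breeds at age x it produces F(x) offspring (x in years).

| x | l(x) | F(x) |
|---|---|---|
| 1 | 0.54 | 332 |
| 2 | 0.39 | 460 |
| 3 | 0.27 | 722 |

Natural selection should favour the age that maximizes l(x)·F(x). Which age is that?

3

Expected offspring if breeding at age x = l(x) × F(x):
  age 1: 0.54 × 332 = 179.280
  age 2: 0.39 × 460 = 179.400
  age 3: 0.27 × 722 = 194.940
Maximum at age 3 (194.940).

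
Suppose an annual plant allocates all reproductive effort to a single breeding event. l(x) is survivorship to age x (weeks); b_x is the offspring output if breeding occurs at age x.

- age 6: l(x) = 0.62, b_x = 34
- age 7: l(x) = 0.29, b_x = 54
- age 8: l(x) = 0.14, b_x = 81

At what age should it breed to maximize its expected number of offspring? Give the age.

6

Expected offspring if breeding at age x = l(x) × b_x:
  age 6: 0.62 × 34 = 21.080
  age 7: 0.29 × 54 = 15.660
  age 8: 0.14 × 81 = 11.340
Maximum at age 6 (21.080).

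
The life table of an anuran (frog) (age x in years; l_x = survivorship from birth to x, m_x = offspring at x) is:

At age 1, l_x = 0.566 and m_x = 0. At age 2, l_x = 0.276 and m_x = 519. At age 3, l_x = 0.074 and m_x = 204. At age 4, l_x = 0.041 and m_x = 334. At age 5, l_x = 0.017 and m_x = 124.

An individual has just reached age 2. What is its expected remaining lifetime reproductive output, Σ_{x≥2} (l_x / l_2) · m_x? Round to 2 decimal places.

630.95

l_2 = 0.276. Conditional survival from age 2 to x is l_x / l_2.
  x=2: (0.276/0.276) × 519 = 519.0000
  x=3: (0.074/0.276) × 204 = 54.6957
  x=4: (0.041/0.276) × 334 = 49.6159
  x=5: (0.017/0.276) × 124 = 7.6377
Sum = 519.0000 + 54.6957 + 49.6159 + 7.6377 = 630.9493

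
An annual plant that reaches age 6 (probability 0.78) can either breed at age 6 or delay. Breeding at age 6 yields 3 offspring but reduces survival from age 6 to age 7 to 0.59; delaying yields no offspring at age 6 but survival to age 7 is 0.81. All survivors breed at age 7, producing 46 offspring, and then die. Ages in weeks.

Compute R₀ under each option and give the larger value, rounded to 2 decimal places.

breed at age 6: R₀ = 0.78 × (3 + 0.59 × 46) = 0.78 × 30.1400 = 23.5092
delay to age 7: R₀ = 0.78 × (0.81 × 46) = 0.78 × 37.2600 = 29.0628
Higher: delay to age 7 (29.0628).

29.06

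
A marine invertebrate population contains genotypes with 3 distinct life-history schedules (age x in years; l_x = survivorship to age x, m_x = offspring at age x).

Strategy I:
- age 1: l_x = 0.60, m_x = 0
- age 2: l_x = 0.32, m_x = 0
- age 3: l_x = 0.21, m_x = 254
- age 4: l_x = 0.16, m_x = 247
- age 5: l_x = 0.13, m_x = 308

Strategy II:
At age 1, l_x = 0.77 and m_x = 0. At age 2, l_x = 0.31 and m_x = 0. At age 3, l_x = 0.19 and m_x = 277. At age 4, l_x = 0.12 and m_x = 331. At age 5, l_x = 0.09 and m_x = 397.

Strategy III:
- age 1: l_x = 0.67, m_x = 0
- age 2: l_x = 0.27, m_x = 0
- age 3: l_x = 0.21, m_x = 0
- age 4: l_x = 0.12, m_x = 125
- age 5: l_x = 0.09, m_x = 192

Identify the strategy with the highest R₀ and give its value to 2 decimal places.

Strategy I: R₀ = 0.60×0 + 0.32×0 + 0.21×254 + 0.16×247 + 0.13×308 = 132.9000
Strategy II: R₀ = 0.77×0 + 0.31×0 + 0.19×277 + 0.12×331 + 0.09×397 = 128.0800
Strategy III: R₀ = 0.67×0 + 0.27×0 + 0.21×0 + 0.12×125 + 0.09×192 = 32.2800
Highest R₀: strategy I with 132.9000.

132.90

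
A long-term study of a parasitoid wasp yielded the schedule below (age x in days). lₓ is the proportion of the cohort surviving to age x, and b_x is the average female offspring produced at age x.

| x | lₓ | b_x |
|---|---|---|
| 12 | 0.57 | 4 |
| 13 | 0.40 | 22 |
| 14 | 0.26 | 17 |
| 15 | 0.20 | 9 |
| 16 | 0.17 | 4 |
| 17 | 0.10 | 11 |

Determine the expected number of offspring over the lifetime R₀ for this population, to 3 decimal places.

R₀ = Σ lₓ b_x:
  age 12: 0.57 × 4 = 2.2800
  age 13: 0.40 × 22 = 8.8000
  age 14: 0.26 × 17 = 4.4200
  age 15: 0.20 × 9 = 1.8000
  age 16: 0.17 × 4 = 0.6800
  age 17: 0.10 × 11 = 1.1000
R₀ = 2.2800 + 8.8000 + 4.4200 + 1.8000 + 0.6800 + 1.1000 = 19.0800

19.080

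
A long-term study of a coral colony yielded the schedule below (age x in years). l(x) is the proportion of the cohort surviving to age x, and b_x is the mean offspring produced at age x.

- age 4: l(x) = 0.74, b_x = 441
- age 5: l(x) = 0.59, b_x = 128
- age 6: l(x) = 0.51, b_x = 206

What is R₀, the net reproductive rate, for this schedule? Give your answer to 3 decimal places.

R₀ = Σ l(x) b_x:
  age 4: 0.74 × 441 = 326.3400
  age 5: 0.59 × 128 = 75.5200
  age 6: 0.51 × 206 = 105.0600
R₀ = 326.3400 + 75.5200 + 105.0600 = 506.9200

506.920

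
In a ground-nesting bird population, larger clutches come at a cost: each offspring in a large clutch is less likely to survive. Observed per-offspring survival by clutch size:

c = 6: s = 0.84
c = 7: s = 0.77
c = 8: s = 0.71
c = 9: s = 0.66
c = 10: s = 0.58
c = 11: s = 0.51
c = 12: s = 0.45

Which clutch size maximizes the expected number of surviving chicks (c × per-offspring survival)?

Expected surviving chicks = c × s(c):
  c=6: 6 × 0.84 = 5.040
  c=7: 7 × 0.77 = 5.390
  c=8: 8 × 0.71 = 5.680
  c=9: 9 × 0.66 = 5.940
  c=10: 10 × 0.58 = 5.800
  c=11: 11 × 0.51 = 5.610
  c=12: 12 × 0.45 = 5.400
Maximum at c = 9 (5.940 surviving chicks).

9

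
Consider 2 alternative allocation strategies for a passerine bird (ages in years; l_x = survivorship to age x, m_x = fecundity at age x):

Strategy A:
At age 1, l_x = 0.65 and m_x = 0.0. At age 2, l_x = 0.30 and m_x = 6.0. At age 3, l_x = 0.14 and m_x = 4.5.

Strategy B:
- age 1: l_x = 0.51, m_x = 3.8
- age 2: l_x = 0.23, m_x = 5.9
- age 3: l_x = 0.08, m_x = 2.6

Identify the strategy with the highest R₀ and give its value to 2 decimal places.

3.50

Strategy A: R₀ = 0.65×0.0 + 0.30×6.0 + 0.14×4.5 = 2.4300
Strategy B: R₀ = 0.51×3.8 + 0.23×5.9 + 0.08×2.6 = 3.5030
Highest R₀: strategy B with 3.5030.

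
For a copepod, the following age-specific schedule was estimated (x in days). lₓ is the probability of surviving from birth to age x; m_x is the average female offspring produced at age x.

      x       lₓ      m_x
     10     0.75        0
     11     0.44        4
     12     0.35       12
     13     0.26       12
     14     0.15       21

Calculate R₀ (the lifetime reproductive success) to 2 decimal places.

12.23

R₀ = Σ lₓ m_x:
  age 10: 0.75 × 0 = 0.0000
  age 11: 0.44 × 4 = 1.7600
  age 12: 0.35 × 12 = 4.2000
  age 13: 0.26 × 12 = 3.1200
  age 14: 0.15 × 21 = 3.1500
R₀ = 0.0000 + 1.7600 + 4.2000 + 3.1200 + 3.1500 = 12.2300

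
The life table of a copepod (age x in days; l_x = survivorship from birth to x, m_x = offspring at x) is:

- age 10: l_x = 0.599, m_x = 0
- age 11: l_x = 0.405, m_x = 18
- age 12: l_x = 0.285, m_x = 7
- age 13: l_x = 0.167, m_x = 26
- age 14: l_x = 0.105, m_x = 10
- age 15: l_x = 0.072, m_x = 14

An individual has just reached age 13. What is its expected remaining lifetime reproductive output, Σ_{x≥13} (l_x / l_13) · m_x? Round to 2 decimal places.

38.32

l_13 = 0.167. Conditional survival from age 13 to x is l_x / l_13.
  x=13: (0.167/0.167) × 26 = 26.0000
  x=14: (0.105/0.167) × 10 = 6.2874
  x=15: (0.072/0.167) × 14 = 6.0359
Sum = 26.0000 + 6.2874 + 6.0359 = 38.3234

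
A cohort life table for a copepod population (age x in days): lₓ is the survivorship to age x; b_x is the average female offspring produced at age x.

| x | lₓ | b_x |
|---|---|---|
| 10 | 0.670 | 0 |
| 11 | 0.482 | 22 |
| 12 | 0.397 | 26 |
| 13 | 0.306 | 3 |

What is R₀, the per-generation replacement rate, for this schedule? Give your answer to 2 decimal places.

R₀ = Σ lₓ b_x:
  age 10: 0.670 × 0 = 0.0000
  age 11: 0.482 × 22 = 10.6040
  age 12: 0.397 × 26 = 10.3220
  age 13: 0.306 × 3 = 0.9180
R₀ = 0.0000 + 10.6040 + 10.3220 + 0.9180 = 21.8440

21.84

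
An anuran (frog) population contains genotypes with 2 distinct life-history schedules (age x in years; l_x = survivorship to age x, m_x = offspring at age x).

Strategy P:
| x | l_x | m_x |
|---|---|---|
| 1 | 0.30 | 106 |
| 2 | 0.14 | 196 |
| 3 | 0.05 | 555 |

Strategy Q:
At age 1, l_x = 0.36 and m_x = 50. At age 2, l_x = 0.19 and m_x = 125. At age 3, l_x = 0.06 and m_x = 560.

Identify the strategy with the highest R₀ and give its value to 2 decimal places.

86.99

Strategy P: R₀ = 0.30×106 + 0.14×196 + 0.05×555 = 86.9900
Strategy Q: R₀ = 0.36×50 + 0.19×125 + 0.06×560 = 75.3500
Highest R₀: strategy P with 86.9900.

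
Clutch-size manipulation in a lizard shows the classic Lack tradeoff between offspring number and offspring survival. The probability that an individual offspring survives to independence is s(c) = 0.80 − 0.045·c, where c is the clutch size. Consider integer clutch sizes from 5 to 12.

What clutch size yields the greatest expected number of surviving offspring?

Expected surviving offspring = c × s(c):
  c=5: 5 × 0.575 = 2.875
  c=6: 6 × 0.530 = 3.180
  c=7: 7 × 0.485 = 3.395
  c=8: 8 × 0.440 = 3.520
  c=9: 9 × 0.395 = 3.555
  c=10: 10 × 0.350 = 3.500
  c=11: 11 × 0.305 = 3.355
  c=12: 12 × 0.260 = 3.120
Maximum at c = 9 (3.555 surviving offspring).

9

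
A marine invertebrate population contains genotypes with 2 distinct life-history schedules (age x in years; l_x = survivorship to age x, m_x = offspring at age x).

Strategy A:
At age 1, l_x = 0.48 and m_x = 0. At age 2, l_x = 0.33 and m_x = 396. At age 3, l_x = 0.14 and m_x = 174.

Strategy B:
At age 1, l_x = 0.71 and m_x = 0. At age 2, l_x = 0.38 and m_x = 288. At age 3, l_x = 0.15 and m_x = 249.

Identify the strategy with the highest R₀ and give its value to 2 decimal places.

155.04

Strategy A: R₀ = 0.48×0 + 0.33×396 + 0.14×174 = 155.0400
Strategy B: R₀ = 0.71×0 + 0.38×288 + 0.15×249 = 146.7900
Highest R₀: strategy A with 155.0400.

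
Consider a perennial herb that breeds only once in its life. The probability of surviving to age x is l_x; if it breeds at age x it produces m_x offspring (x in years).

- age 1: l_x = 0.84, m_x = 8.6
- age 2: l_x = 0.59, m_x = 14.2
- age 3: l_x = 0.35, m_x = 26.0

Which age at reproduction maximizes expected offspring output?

Expected offspring if breeding at age x = l_x × m_x:
  age 1: 0.84 × 8.6 = 7.224
  age 2: 0.59 × 14.2 = 8.378
  age 3: 0.35 × 26.0 = 9.100
Maximum at age 3 (9.100).

3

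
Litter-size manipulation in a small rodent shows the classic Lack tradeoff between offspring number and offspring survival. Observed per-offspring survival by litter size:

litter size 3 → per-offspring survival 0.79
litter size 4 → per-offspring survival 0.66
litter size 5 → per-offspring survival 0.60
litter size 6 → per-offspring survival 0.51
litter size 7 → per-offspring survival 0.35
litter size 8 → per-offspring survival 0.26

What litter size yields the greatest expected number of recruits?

6

Expected recruits = c × s(c):
  c=3: 3 × 0.79 = 2.370
  c=4: 4 × 0.66 = 2.640
  c=5: 5 × 0.60 = 3.000
  c=6: 6 × 0.51 = 3.060
  c=7: 7 × 0.35 = 2.450
  c=8: 8 × 0.26 = 2.080
Maximum at c = 6 (3.060 recruits).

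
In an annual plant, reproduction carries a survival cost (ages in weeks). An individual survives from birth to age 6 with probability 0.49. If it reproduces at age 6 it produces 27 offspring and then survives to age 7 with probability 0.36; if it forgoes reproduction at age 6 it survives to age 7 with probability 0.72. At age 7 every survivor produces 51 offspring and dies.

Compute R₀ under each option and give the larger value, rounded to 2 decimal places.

22.23

breed at age 6: R₀ = 0.49 × (27 + 0.36 × 51) = 0.49 × 45.3600 = 22.2264
delay to age 7: R₀ = 0.49 × (0.72 × 51) = 0.49 × 36.7200 = 17.9928
Higher: breed at age 6 (22.2264).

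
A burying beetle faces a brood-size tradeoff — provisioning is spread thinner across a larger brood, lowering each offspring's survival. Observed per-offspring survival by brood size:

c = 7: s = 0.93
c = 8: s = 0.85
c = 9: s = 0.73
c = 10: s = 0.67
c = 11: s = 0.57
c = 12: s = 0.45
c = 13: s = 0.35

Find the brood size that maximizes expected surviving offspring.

Expected surviving offspring = c × s(c):
  c=7: 7 × 0.93 = 6.510
  c=8: 8 × 0.85 = 6.800
  c=9: 9 × 0.73 = 6.570
  c=10: 10 × 0.67 = 6.700
  c=11: 11 × 0.57 = 6.270
  c=12: 12 × 0.45 = 5.400
  c=13: 13 × 0.35 = 4.550
Maximum at c = 8 (6.800 surviving offspring).

8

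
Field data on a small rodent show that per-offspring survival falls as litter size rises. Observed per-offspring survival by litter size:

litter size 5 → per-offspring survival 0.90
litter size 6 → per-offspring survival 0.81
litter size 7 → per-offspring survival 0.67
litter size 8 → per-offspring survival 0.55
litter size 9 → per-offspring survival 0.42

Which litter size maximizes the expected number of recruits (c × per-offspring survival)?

6

Expected recruits = c × s(c):
  c=5: 5 × 0.90 = 4.500
  c=6: 6 × 0.81 = 4.860
  c=7: 7 × 0.67 = 4.690
  c=8: 8 × 0.55 = 4.400
  c=9: 9 × 0.42 = 3.780
Maximum at c = 6 (4.860 recruits).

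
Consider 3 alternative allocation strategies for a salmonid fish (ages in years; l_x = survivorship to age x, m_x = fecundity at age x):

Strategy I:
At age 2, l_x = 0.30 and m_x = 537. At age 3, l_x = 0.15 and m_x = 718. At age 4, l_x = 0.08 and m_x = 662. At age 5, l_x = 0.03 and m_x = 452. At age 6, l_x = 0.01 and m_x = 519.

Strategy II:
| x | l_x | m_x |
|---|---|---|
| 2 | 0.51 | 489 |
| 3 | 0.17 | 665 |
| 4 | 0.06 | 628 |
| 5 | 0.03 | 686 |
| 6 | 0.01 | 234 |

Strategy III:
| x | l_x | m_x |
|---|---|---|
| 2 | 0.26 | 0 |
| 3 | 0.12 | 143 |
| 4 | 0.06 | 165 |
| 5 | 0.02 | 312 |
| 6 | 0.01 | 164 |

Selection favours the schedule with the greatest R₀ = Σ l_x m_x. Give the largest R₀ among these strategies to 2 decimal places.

423.04

Strategy I: R₀ = 0.30×537 + 0.15×718 + 0.08×662 + 0.03×452 + 0.01×519 = 340.5100
Strategy II: R₀ = 0.51×489 + 0.17×665 + 0.06×628 + 0.03×686 + 0.01×234 = 423.0400
Strategy III: R₀ = 0.26×0 + 0.12×143 + 0.06×165 + 0.02×312 + 0.01×164 = 34.9400
Highest R₀: strategy II with 423.0400.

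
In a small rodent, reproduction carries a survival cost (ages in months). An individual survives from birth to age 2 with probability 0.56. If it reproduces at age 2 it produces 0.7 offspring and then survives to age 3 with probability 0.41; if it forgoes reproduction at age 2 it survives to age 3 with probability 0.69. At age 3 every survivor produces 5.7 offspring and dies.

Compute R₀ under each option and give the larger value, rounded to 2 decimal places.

2.20

breed at age 2: R₀ = 0.56 × (0.7 + 0.41 × 5.7) = 0.56 × 3.0370 = 1.7007
delay to age 3: R₀ = 0.56 × (0.69 × 5.7) = 0.56 × 3.9330 = 2.2025
Higher: delay to age 3 (2.2025).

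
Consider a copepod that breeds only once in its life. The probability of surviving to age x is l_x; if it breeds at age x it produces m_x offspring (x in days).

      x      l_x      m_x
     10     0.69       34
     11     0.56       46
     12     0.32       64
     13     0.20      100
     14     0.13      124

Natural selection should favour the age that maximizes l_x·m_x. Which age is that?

Expected offspring if breeding at age x = l_x × m_x:
  age 10: 0.69 × 34 = 23.460
  age 11: 0.56 × 46 = 25.760
  age 12: 0.32 × 64 = 20.480
  age 13: 0.20 × 100 = 20.000
  age 14: 0.13 × 124 = 16.120
Maximum at age 11 (25.760).

11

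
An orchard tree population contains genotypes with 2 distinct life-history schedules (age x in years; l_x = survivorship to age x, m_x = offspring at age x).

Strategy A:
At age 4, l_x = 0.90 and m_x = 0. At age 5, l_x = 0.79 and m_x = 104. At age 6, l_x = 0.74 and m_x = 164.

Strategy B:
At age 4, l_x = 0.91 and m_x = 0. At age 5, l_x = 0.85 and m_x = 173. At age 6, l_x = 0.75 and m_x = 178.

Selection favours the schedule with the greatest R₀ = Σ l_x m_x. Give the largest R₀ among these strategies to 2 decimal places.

280.55

Strategy A: R₀ = 0.90×0 + 0.79×104 + 0.74×164 = 203.5200
Strategy B: R₀ = 0.91×0 + 0.85×173 + 0.75×178 = 280.5500
Highest R₀: strategy B with 280.5500.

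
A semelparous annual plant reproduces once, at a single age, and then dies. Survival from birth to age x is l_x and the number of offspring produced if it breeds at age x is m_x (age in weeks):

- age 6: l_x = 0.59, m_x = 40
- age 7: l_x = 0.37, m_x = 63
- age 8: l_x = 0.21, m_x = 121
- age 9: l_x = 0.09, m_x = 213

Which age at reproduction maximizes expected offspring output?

8

Expected offspring if breeding at age x = l_x × m_x:
  age 6: 0.59 × 40 = 23.600
  age 7: 0.37 × 63 = 23.310
  age 8: 0.21 × 121 = 25.410
  age 9: 0.09 × 213 = 19.170
Maximum at age 8 (25.410).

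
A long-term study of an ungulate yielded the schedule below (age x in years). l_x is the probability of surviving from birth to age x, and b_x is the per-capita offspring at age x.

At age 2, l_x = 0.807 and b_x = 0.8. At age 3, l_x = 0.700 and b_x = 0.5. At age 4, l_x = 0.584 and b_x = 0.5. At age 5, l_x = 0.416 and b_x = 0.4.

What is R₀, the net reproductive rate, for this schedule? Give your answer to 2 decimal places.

R₀ = Σ l_x b_x:
  age 2: 0.807 × 0.8 = 0.6456
  age 3: 0.700 × 0.5 = 0.3500
  age 4: 0.584 × 0.5 = 0.2920
  age 5: 0.416 × 0.4 = 0.1664
R₀ = 0.6456 + 0.3500 + 0.2920 + 0.1664 = 1.4540

1.45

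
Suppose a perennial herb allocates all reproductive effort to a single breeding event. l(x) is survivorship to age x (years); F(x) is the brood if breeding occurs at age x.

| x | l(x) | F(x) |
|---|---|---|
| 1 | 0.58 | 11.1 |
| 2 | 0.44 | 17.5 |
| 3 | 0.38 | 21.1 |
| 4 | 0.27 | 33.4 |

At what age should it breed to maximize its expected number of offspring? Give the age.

Expected offspring if breeding at age x = l(x) × F(x):
  age 1: 0.58 × 11.1 = 6.438
  age 2: 0.44 × 17.5 = 7.700
  age 3: 0.38 × 21.1 = 8.018
  age 4: 0.27 × 33.4 = 9.018
Maximum at age 4 (9.018).

4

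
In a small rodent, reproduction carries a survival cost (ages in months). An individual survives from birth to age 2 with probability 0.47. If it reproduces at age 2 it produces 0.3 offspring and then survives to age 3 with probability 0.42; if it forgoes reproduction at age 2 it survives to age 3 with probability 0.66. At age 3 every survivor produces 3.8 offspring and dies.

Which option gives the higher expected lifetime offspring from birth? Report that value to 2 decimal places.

1.18

breed at age 2: R₀ = 0.47 × (0.3 + 0.42 × 3.8) = 0.47 × 1.8960 = 0.8911
delay to age 3: R₀ = 0.47 × (0.66 × 3.8) = 0.47 × 2.5080 = 1.1788
Higher: delay to age 3 (1.1788).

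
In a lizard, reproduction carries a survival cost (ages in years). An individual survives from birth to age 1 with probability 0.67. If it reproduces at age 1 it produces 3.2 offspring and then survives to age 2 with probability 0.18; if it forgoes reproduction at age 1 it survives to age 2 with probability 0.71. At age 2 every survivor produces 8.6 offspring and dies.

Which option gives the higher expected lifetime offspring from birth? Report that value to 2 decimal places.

breed at age 1: R₀ = 0.67 × (3.2 + 0.18 × 8.6) = 0.67 × 4.7480 = 3.1812
delay to age 2: R₀ = 0.67 × (0.71 × 8.6) = 0.67 × 6.1060 = 4.0910
Higher: delay to age 2 (4.0910).

4.09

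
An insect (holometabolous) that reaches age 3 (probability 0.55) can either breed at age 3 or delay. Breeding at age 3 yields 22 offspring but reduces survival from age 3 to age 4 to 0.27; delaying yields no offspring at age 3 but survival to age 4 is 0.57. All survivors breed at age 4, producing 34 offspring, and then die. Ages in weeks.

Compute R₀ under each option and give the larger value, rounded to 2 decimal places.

breed at age 3: R₀ = 0.55 × (22 + 0.27 × 34) = 0.55 × 31.1800 = 17.1490
delay to age 4: R₀ = 0.55 × (0.57 × 34) = 0.55 × 19.3800 = 10.6590
Higher: breed at age 3 (17.1490).

17.15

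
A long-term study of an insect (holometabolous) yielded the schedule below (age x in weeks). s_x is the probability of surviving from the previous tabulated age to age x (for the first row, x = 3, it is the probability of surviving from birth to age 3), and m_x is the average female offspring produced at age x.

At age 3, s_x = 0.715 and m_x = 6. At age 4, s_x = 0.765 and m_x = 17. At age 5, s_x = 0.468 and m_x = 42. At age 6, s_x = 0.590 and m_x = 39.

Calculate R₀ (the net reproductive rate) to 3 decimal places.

Survivorship from birth: l_x = s_3·s_4·…·s_x.
  l_3 = 0.71500
  l_4 = 0.54697
  l_5 = 0.25598
  l_6 = 0.15103
R₀ = Σ l_x m_x:
  age 3: 0.71500 × 6 = 4.2900
  age 4: 0.54697 × 17 = 9.2985
  age 5: 0.25598 × 42 = 10.7512
  age 6: 0.15103 × 39 = 5.8902
R₀ = 4.2900 + 9.2985 + 10.7512 + 5.8902 = 30.2298

30.230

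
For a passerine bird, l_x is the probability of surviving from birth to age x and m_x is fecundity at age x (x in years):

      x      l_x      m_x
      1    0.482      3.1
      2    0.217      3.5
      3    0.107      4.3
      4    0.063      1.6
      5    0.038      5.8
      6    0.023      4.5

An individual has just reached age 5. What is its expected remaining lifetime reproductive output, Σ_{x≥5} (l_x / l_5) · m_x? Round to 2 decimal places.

l_5 = 0.038. Conditional survival from age 5 to x is l_x / l_5.
  x=5: (0.038/0.038) × 5.8 = 5.8000
  x=6: (0.023/0.038) × 4.5 = 2.7237
Sum = 5.8000 + 2.7237 = 8.5237

8.52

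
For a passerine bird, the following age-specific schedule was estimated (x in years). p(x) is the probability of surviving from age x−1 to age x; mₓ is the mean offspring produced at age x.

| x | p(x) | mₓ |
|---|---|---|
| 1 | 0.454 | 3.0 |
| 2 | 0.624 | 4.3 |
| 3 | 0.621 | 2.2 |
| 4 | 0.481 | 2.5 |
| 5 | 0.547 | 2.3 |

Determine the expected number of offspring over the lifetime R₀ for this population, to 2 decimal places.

3.29

Survivorship from birth: l_x = p_1·p_2·…·p_x.
  l_1 = 0.45400
  l_2 = 0.28330
  l_3 = 0.17593
  l_4 = 0.08462
  l_5 = 0.04629
R₀ = Σ l_x mₓ:
  age 1: 0.45400 × 3.0 = 1.3620
  age 2: 0.28330 × 4.3 = 1.2182
  age 3: 0.17593 × 2.2 = 0.3870
  age 4: 0.08462 × 2.5 = 0.2116
  age 5: 0.04629 × 2.3 = 0.1065
R₀ = 1.3620 + 1.2182 + 0.3870 + 0.2116 + 0.1065 = 3.2853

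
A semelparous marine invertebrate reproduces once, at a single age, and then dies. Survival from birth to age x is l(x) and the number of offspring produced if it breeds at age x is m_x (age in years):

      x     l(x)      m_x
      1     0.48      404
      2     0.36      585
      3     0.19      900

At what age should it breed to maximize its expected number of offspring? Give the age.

2

Expected offspring if breeding at age x = l(x) × m_x:
  age 1: 0.48 × 404 = 193.920
  age 2: 0.36 × 585 = 210.600
  age 3: 0.19 × 900 = 171.000
Maximum at age 2 (210.600).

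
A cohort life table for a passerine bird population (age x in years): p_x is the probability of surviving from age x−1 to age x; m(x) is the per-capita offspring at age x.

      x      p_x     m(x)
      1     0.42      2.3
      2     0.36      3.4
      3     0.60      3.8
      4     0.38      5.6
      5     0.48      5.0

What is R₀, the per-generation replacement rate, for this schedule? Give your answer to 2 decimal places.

2.10

Survivorship from birth: l_x = p_1·p_2·…·p_x.
  l_1 = 0.42000
  l_2 = 0.15120
  l_3 = 0.09072
  l_4 = 0.03447
  l_5 = 0.01655
R₀ = Σ l_x m(x):
  age 1: 0.42000 × 2.3 = 0.9660
  age 2: 0.15120 × 3.4 = 0.5141
  age 3: 0.09072 × 3.8 = 0.3447
  age 4: 0.03447 × 5.6 = 0.1930
  age 5: 0.01655 × 5.0 = 0.0827
R₀ = 0.9660 + 0.5141 + 0.3447 + 0.1930 + 0.0827 = 2.1006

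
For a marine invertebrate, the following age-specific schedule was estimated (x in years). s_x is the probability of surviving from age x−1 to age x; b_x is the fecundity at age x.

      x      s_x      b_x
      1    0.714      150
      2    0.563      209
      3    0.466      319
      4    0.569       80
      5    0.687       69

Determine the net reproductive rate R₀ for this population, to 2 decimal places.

Survivorship from birth: l_x = s_1·s_2·…·s_x.
  l_1 = 0.71400
  l_2 = 0.40198
  l_3 = 0.18732
  l_4 = 0.10659
  l_5 = 0.07323
R₀ = Σ l_x b_x:
  age 1: 0.71400 × 150 = 107.1000
  age 2: 0.40198 × 209 = 84.0138
  age 3: 0.18732 × 319 = 59.7551
  age 4: 0.10659 × 80 = 8.5272
  age 5: 0.07323 × 69 = 5.0529
R₀ = 107.1000 + 84.0138 + 59.7551 + 8.5272 + 5.0529 = 264.4490

264.45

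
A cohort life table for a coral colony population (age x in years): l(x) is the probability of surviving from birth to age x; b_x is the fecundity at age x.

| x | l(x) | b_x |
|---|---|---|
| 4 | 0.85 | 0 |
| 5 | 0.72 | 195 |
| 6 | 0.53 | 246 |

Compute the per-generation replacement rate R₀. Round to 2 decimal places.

R₀ = Σ l(x) b_x:
  age 4: 0.85 × 0 = 0.0000
  age 5: 0.72 × 195 = 140.4000
  age 6: 0.53 × 246 = 130.3800
R₀ = 0.0000 + 140.4000 + 130.3800 = 270.7800

270.78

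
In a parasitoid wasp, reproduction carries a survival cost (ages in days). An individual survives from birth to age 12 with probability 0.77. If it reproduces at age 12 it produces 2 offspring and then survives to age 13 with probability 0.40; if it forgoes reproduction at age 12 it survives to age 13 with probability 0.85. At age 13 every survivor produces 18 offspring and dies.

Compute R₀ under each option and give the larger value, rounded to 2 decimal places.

11.78

breed at age 12: R₀ = 0.77 × (2 + 0.40 × 18) = 0.77 × 9.2000 = 7.0840
delay to age 13: R₀ = 0.77 × (0.85 × 18) = 0.77 × 15.3000 = 11.7810
Higher: delay to age 13 (11.7810).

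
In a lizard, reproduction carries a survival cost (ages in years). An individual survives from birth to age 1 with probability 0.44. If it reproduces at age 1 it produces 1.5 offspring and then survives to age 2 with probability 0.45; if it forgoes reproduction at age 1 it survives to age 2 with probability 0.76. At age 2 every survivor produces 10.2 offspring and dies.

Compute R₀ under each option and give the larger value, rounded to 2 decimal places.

breed at age 1: R₀ = 0.44 × (1.5 + 0.45 × 10.2) = 0.44 × 6.0900 = 2.6796
delay to age 2: R₀ = 0.44 × (0.76 × 10.2) = 0.44 × 7.7520 = 3.4109
Higher: delay to age 2 (3.4109).

3.41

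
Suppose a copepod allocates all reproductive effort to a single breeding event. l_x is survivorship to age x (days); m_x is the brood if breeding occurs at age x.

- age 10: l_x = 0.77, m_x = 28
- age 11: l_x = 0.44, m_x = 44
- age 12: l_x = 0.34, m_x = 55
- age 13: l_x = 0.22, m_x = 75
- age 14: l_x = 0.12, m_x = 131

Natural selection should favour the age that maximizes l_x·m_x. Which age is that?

Expected offspring if breeding at age x = l_x × m_x:
  age 10: 0.77 × 28 = 21.560
  age 11: 0.44 × 44 = 19.360
  age 12: 0.34 × 55 = 18.700
  age 13: 0.22 × 75 = 16.500
  age 14: 0.12 × 131 = 15.720
Maximum at age 10 (21.560).

10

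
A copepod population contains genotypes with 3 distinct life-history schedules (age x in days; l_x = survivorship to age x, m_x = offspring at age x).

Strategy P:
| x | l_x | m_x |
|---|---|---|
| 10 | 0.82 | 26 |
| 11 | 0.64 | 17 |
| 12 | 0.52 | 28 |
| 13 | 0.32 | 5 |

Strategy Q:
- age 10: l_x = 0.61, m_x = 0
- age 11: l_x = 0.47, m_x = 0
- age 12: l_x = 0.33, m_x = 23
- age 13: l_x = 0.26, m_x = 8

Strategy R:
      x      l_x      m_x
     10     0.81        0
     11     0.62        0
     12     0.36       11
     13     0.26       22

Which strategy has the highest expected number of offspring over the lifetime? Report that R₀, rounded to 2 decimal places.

48.36

Strategy P: R₀ = 0.82×26 + 0.64×17 + 0.52×28 + 0.32×5 = 48.3600
Strategy Q: R₀ = 0.61×0 + 0.47×0 + 0.33×23 + 0.26×8 = 9.6700
Strategy R: R₀ = 0.81×0 + 0.62×0 + 0.36×11 + 0.26×22 = 9.6800
Highest R₀: strategy P with 48.3600.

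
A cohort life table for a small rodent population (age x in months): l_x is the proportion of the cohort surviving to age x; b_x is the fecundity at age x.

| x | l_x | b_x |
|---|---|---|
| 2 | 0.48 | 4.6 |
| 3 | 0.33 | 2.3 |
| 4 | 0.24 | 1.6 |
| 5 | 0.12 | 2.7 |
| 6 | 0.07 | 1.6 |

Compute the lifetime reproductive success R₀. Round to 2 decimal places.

R₀ = Σ l_x b_x:
  age 2: 0.48 × 4.6 = 2.2080
  age 3: 0.33 × 2.3 = 0.7590
  age 4: 0.24 × 1.6 = 0.3840
  age 5: 0.12 × 2.7 = 0.3240
  age 6: 0.07 × 1.6 = 0.1120
R₀ = 2.2080 + 0.7590 + 0.3840 + 0.3240 + 0.1120 = 3.7870

3.79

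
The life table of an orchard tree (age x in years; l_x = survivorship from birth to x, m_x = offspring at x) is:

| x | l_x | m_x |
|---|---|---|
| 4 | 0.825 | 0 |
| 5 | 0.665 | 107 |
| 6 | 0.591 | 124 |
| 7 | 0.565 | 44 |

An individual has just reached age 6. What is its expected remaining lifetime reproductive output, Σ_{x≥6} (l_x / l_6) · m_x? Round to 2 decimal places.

166.06

l_6 = 0.591. Conditional survival from age 6 to x is l_x / l_6.
  x=6: (0.591/0.591) × 124 = 124.0000
  x=7: (0.565/0.591) × 44 = 42.0643
Sum = 124.0000 + 42.0643 = 166.0643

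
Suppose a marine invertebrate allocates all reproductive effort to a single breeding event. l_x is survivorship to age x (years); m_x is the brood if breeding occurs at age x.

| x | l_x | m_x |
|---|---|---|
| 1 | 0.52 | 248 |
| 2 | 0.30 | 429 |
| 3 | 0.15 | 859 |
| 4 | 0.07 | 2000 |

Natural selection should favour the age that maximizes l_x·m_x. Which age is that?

Expected offspring if breeding at age x = l_x × m_x:
  age 1: 0.52 × 248 = 128.960
  age 2: 0.30 × 429 = 128.700
  age 3: 0.15 × 859 = 128.850
  age 4: 0.07 × 2000 = 140.000
Maximum at age 4 (140.000).

4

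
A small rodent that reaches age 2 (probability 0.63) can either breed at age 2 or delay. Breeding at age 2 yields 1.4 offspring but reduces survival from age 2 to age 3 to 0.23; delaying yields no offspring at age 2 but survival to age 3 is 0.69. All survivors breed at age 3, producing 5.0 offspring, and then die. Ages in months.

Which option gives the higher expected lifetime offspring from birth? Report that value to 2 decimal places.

breed at age 2: R₀ = 0.63 × (1.4 + 0.23 × 5.0) = 0.63 × 2.5500 = 1.6065
delay to age 3: R₀ = 0.63 × (0.69 × 5.0) = 0.63 × 3.4500 = 2.1735
Higher: delay to age 3 (2.1735).

2.17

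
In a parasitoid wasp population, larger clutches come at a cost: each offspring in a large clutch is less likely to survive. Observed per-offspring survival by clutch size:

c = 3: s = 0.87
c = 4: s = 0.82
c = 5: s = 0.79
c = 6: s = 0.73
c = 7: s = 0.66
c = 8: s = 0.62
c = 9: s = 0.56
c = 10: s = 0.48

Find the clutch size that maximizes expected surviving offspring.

9

Expected surviving offspring = c × s(c):
  c=3: 3 × 0.87 = 2.610
  c=4: 4 × 0.82 = 3.280
  c=5: 5 × 0.79 = 3.950
  c=6: 6 × 0.73 = 4.380
  c=7: 7 × 0.66 = 4.620
  c=8: 8 × 0.62 = 4.960
  c=9: 9 × 0.56 = 5.040
  c=10: 10 × 0.48 = 4.800
Maximum at c = 9 (5.040 surviving offspring).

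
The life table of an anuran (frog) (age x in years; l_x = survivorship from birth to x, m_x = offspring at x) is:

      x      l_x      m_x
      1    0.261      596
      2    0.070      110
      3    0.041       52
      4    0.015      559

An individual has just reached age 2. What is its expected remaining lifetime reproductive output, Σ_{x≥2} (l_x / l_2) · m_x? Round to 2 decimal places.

l_2 = 0.070. Conditional survival from age 2 to x is l_x / l_2.
  x=2: (0.070/0.070) × 110 = 110.0000
  x=3: (0.041/0.070) × 52 = 30.4571
  x=4: (0.015/0.070) × 559 = 119.7857
Sum = 110.0000 + 30.4571 + 119.7857 = 260.2429

260.24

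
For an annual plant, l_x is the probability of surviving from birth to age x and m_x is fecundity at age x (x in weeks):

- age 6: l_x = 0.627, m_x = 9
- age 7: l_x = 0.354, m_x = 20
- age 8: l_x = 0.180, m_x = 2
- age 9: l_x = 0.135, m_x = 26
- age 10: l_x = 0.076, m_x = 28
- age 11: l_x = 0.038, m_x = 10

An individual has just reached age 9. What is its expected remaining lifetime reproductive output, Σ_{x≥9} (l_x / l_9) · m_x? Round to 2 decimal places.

44.58

l_9 = 0.135. Conditional survival from age 9 to x is l_x / l_9.
  x=9: (0.135/0.135) × 26 = 26.0000
  x=10: (0.076/0.135) × 28 = 15.7630
  x=11: (0.038/0.135) × 10 = 2.8148
Sum = 26.0000 + 15.7630 + 2.8148 = 44.5778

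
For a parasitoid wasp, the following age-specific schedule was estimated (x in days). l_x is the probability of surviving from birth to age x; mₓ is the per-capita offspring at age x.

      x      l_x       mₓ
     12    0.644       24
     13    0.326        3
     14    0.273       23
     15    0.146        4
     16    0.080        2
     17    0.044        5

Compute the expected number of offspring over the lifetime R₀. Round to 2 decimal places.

R₀ = Σ l_x mₓ:
  age 12: 0.644 × 24 = 15.4560
  age 13: 0.326 × 3 = 0.9780
  age 14: 0.273 × 23 = 6.2790
  age 15: 0.146 × 4 = 0.5840
  age 16: 0.080 × 2 = 0.1600
  age 17: 0.044 × 5 = 0.2200
R₀ = 15.4560 + 0.9780 + 6.2790 + 0.5840 + 0.1600 + 0.2200 = 23.6770

23.68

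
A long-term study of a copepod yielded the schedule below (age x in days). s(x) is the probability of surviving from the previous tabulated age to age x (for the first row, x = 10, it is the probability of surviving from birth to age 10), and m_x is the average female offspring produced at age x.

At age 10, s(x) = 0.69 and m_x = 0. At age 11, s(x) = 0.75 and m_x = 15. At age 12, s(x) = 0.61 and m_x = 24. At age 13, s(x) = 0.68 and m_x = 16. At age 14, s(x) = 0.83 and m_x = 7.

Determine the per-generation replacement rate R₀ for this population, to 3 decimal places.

20.020

Survivorship from birth: l_x = s_10·s_11·…·s_x.
  l_10 = 0.69000
  l_11 = 0.51750
  l_12 = 0.31567
  l_13 = 0.21466
  l_14 = 0.17817
R₀ = Σ l_x m_x:
  age 10: 0.69000 × 0 = 0.0000
  age 11: 0.51750 × 15 = 7.7625
  age 12: 0.31567 × 24 = 7.5761
  age 13: 0.21466 × 16 = 3.4346
  age 14: 0.17817 × 7 = 1.2472
R₀ = 0.0000 + 7.7625 + 7.5761 + 3.4346 + 1.2472 = 20.0203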